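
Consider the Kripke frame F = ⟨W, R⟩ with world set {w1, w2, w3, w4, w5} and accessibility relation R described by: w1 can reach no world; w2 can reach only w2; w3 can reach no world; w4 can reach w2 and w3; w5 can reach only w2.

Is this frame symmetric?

No

Symmetric: no — w4 R w2 but not w2 R w4.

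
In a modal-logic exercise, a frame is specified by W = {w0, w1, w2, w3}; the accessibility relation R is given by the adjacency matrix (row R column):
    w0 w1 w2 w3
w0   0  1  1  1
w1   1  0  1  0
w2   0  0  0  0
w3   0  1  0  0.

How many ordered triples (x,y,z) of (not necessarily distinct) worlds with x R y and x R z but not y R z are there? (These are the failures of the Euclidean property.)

Enumerating: (w0,w1,w1), (w0,w1,w3), (w0,w2,w1), (w0,w2,w2), (w0,w2,w3), (w0,w3,w2), (w0,w3,w3), (w1,w0,w0), (w1,w2,w0), (w1,w2,w2), (w3,w1,w1).

11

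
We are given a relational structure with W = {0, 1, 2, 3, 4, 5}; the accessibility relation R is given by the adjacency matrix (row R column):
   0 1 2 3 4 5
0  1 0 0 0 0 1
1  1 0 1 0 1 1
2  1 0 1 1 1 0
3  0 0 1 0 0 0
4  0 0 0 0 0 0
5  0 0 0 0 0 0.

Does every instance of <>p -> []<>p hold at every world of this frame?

By correspondence theory, 5 is valid on a frame iff R is Euclidean.
Euclidean: no — 1 R 0 and 1 R 2, but not 0 R 2.

No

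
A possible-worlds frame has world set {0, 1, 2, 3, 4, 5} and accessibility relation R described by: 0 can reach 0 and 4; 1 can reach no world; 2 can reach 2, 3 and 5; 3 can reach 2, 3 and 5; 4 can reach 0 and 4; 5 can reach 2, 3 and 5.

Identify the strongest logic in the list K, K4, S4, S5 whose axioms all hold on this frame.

Transitive (axiom 4): yes — every two-step R-path is closed by a direct edge.
Reflexive (axiom T): no — 1 is not related to itself.
Euclidean (axiom 5): yes — any two successors of a common world are R-related.
So F validates K, K4; S4 would additionally require R to be reflexive. The strongest is K4.

K4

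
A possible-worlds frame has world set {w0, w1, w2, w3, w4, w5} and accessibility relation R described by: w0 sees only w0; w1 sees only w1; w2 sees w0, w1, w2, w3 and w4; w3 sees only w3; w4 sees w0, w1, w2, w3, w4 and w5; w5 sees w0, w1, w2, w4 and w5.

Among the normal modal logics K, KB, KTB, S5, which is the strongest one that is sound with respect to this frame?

Symmetric (axiom B): no — w2 R w0 but not w0 R w2.
Reflexive (axiom T): yes — every world is R-related to itself.
Euclidean (axiom 5): no — w2 R w0 and w2 R w1, but not w0 R w1.
So F validates K; KB would additionally require R to be symmetric. The strongest is K.

K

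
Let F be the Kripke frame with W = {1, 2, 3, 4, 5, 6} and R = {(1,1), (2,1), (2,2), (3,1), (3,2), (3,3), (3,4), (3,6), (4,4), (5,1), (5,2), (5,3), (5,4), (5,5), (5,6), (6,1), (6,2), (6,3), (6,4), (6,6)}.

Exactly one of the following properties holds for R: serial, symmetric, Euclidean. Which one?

Serial: yes — every world has a successor (e.g. 1 R 1).
Symmetric: no — 2 R 1 but not 1 R 2.
Euclidean: no — 3 R 1 and 3 R 2, but not 1 R 2.
Only serial holds.

serial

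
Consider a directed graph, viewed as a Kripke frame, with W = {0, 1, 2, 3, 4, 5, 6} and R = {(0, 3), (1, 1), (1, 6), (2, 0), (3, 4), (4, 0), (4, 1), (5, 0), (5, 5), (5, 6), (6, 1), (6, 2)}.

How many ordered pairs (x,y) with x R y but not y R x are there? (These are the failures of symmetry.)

Enumerating: (0,3), (2,0), (3,4), (4,0), (4,1), (5,0), (5,6), (6,2).

8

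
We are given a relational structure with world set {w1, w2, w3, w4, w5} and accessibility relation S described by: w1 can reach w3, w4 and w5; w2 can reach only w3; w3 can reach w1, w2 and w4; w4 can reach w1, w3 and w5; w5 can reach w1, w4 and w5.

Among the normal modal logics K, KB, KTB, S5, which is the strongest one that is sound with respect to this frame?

KB

Symmetric (axiom B): yes — every pair in S has its reverse in S.
Reflexive (axiom T): no — w1 is not related to itself.
Euclidean (axiom 5): no — w1 S w3 and w1 S w5, but not w3 S w5.
So F validates K, KB; KTB would additionally require S to be reflexive. The strongest is KB.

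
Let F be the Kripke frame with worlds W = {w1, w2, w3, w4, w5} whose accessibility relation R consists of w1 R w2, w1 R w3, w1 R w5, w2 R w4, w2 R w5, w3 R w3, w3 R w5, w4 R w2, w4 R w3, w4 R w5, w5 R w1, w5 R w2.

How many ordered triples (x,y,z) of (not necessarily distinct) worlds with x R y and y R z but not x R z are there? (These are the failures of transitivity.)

Enumerating: (w1,w2,w4), (w1,w5,w1), (w2,w4,w2), (w2,w4,w3), (w2,w5,w1), (w2,w5,w2), (w3,w5,w1), (w3,w5,w2), (w4,w2,w4), (w4,w5,w1), (w5,w1,w3), (w5,w1,w5), (w5,w2,w4), (w5,w2,w5).

14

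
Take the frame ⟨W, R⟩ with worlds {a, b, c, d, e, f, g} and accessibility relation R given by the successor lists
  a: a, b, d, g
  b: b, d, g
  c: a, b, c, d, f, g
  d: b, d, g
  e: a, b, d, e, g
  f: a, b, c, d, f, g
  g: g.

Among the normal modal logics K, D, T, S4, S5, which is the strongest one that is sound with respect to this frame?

Serial (axiom D): yes — every world has a successor (e.g. a R a).
Reflexive (axiom T): yes — every world is R-related to itself.
Transitive (axiom 4): yes — every two-step R-path is closed by a direct edge.
Euclidean (axiom 5): no — a R g and a R b, but not g R b.
So F validates K, D, T, S4; S5 would additionally require R to be Euclidean. The strongest is S4.

S4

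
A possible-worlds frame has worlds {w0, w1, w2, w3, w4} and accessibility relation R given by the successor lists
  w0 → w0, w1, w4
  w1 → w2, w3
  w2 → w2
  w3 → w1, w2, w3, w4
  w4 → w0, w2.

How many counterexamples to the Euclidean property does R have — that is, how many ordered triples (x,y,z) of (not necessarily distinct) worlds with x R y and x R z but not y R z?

16

Enumerating: (w0,w1,w0), (w0,w1,w1), (w0,w1,w4), (w0,w4,w1), (w0,w4,w4), (w1,w2,w3), (w3,w1,w1), (w3,w1,w4), (w3,w2,w1), (w3,w2,w3), (w3,w2,w4), (w3,w4,w1), (w3,w4,w3), (w3,w4,w4), (w4,w0,w2), (w4,w2,w0).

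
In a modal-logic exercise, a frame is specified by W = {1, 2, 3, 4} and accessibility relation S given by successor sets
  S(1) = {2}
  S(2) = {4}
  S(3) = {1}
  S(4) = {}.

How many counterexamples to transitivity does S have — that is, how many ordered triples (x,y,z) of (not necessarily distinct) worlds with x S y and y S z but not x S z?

Enumerating: (1,2,4), (3,1,2).

2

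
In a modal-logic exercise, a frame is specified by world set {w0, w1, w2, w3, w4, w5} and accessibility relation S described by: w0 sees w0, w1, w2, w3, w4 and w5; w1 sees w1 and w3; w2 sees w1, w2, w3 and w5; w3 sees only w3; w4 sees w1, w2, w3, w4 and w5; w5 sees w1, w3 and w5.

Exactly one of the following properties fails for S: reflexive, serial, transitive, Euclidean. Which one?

Reflexive: yes — every world is S-related to itself.
Serial: yes — every world has a successor (e.g. w0 S w0).
Transitive: yes — every two-step S-path is closed by a direct edge.
Euclidean: no — w0 S w1 and w0 S w2, but not w1 S w2.
Only Euclidean fails.

Euclidean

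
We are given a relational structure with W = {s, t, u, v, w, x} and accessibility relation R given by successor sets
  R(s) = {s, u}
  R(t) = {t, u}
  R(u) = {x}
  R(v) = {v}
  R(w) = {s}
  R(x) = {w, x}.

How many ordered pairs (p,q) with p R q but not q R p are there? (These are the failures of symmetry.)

5

Enumerating: (s,u), (t,u), (u,x), (w,s), (x,w).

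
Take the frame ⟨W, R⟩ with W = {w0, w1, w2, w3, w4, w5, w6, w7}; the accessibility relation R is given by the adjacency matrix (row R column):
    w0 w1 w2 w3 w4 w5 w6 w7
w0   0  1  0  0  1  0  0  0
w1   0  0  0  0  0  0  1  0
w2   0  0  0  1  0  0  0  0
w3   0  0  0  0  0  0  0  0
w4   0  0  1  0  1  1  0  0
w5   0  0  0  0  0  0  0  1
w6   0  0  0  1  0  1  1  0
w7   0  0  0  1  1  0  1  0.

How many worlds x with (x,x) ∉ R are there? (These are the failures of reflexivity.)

6

Enumerating: w0, w1, w2, w3, w5, w7.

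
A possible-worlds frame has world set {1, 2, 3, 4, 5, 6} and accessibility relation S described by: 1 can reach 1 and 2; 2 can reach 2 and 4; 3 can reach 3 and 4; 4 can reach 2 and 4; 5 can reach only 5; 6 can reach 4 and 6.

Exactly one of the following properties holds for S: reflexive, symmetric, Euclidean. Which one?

Reflexive: yes — every world is S-related to itself.
Symmetric: no — 1 S 2 but not 2 S 1.
Euclidean: no — 1 S 2 and 1 S 1, but not 2 S 1.
Only reflexive holds.

reflexive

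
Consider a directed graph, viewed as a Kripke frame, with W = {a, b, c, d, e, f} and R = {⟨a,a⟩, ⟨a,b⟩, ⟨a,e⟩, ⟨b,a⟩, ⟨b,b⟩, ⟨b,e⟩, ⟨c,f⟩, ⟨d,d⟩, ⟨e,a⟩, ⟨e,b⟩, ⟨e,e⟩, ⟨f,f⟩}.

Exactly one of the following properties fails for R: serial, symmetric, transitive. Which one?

symmetric

Serial: yes — every world has a successor (e.g. a R a).
Symmetric: no — c R f but not f R c.
Transitive: yes — every two-step R-path is closed by a direct edge.
Only symmetric fails.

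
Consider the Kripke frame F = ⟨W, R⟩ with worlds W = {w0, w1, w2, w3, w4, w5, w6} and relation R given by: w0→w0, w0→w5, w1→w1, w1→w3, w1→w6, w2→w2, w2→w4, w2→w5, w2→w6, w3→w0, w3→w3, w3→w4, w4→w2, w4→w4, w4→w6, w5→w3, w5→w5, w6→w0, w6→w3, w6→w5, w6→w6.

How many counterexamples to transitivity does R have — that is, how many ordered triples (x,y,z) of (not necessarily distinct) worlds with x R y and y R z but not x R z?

Enumerating: (w0,w5,w3), (w1,w3,w0), (w1,w3,w4), (w1,w6,w0), (w1,w6,w5), (w2,w5,w3), (w2,w6,w0), (w2,w6,w3), (w3,w0,w5), (w3,w4,w2), (w3,w4,w6), (w4,w2,w5), (w4,w6,w0), (w4,w6,w3), (w4,w6,w5), (w5,w3,w0), (w5,w3,w4), (w6,w3,w4).

18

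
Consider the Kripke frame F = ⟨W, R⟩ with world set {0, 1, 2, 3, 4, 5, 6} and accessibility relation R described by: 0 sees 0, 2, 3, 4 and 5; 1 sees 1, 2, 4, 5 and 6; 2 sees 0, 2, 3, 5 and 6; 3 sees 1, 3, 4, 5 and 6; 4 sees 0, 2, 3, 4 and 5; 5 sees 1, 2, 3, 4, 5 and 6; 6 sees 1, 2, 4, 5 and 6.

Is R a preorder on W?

No

Reflexive: yes — every world is R-related to itself.
Transitive: no — 0 R 2 and 2 R 6, but not 0 R 6.
So R is not a preorder.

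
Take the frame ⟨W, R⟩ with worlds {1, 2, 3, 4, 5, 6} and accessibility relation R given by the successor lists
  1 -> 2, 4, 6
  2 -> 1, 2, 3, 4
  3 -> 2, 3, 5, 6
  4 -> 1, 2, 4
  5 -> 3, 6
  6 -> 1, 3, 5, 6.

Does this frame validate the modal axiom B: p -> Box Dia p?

Yes

Axiom B corresponds to the accessibility relation being symmetric.
Symmetric: yes — every pair in R has its reverse in R.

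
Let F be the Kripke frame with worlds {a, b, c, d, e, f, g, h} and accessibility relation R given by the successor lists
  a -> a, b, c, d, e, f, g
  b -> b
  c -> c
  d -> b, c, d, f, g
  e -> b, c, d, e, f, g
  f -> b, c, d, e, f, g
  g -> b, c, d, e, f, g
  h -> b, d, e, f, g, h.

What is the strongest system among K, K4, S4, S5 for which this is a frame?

Transitive (axiom 4): no — d R f and f R e, but not d R e.
Reflexive (axiom T): yes — every world is R-related to itself.
Euclidean (axiom 5): no — a R b and a R c, but not b R c.
So F validates K; K4 would additionally require R to be transitive. The strongest is K.

K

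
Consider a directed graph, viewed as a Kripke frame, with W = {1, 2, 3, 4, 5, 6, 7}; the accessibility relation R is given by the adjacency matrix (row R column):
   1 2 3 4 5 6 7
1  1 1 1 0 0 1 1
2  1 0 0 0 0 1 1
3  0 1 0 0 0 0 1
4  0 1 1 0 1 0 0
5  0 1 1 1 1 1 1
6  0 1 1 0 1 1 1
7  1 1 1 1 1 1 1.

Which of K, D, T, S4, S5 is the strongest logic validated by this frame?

Serial (axiom D): yes — every world has a successor (e.g. 1 R 1).
Reflexive (axiom T): no — 2 is not related to itself.
Transitive (axiom 4): no — 1 R 6 and 6 R 5, but not 1 R 5.
Euclidean (axiom 5): no — 1 R 2 and 1 R 3, but not 2 R 3.
So F validates K, D; T would additionally require R to be reflexive. The strongest is D.

D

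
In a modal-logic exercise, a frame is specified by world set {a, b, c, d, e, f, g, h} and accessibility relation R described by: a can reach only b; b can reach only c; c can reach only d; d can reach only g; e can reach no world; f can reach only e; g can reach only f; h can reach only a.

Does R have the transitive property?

Transitive: no — a R b and b R c, but not a R c.

No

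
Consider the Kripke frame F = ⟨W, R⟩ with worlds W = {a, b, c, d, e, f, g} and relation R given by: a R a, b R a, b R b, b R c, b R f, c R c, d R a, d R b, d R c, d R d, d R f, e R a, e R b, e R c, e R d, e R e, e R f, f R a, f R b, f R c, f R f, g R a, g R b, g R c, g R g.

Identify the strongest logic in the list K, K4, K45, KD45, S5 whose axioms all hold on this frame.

Transitive (axiom 4): no — g R b and b R f, but not g R f.
Euclidean (axiom 5): no — b R a and b R c, but not a R c.
Serial (axiom D): yes — every world has a successor (e.g. a R a).
Reflexive (axiom T): yes — every world is R-related to itself.
So F validates K; K4 would additionally require R to be transitive. The strongest is K.

K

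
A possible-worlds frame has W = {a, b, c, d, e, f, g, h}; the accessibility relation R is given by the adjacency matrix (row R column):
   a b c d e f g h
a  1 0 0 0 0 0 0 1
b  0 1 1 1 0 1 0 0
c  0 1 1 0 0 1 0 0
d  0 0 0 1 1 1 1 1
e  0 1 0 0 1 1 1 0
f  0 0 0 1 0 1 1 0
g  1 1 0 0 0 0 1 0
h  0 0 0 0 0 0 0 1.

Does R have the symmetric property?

Symmetric: no — a R h but not h R a.

No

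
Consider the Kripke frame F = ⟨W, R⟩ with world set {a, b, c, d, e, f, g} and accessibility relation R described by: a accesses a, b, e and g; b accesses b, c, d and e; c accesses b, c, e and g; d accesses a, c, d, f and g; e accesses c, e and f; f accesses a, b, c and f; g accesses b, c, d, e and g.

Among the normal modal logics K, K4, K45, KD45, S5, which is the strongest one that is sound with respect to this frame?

Transitive (axiom 4): no — a R b and b R c, but not a R c.
Euclidean (axiom 5): no — a R b and a R g, but not b R g.
Serial (axiom D): yes — every world has a successor (e.g. a R a).
Reflexive (axiom T): yes — every world is R-related to itself.
So F validates K; K4 would additionally require R to be transitive. The strongest is K.

K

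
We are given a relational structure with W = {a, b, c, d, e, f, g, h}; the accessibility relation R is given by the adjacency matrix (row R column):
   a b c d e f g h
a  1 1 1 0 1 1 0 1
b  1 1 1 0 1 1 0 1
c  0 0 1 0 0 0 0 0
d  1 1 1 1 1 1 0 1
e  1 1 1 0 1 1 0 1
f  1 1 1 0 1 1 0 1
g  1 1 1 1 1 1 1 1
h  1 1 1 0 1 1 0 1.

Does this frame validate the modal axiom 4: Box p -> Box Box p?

The schema 4 characterises exactly the transitive frames.
Transitive: yes — every two-step R-path is closed by a direct edge.

Yes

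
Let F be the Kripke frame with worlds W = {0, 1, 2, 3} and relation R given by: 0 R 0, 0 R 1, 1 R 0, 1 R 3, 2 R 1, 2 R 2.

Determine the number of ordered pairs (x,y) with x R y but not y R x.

Enumerating: (1,3), (2,1).

2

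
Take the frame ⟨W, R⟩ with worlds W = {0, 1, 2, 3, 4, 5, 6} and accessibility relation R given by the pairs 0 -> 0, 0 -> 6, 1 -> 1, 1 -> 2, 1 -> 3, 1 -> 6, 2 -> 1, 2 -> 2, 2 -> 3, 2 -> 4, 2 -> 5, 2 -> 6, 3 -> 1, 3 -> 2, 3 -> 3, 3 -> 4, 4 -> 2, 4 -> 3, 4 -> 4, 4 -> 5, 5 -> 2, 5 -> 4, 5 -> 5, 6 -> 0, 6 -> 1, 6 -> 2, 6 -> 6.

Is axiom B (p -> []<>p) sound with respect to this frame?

By correspondence theory, B is valid on a frame iff R is symmetric.
Symmetric: yes — every pair in R has its reverse in R.

Yes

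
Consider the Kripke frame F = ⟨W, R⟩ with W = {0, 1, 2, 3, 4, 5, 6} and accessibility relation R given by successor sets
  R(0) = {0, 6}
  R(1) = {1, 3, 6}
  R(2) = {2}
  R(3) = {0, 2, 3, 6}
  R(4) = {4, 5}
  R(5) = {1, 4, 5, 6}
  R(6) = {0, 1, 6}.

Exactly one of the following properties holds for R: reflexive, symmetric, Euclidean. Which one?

reflexive

Reflexive: yes — every world is R-related to itself.
Symmetric: no — 1 R 3 but not 3 R 1.
Euclidean: no — 1 R 6 and 1 R 3, but not 6 R 3.
Only reflexive holds.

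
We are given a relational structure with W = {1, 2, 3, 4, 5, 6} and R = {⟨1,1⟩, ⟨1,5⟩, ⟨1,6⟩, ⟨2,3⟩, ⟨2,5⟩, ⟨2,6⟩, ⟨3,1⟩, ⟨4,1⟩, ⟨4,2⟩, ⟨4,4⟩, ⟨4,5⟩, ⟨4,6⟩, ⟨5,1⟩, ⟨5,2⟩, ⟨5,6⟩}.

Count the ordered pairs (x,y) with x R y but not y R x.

Enumerating: (1,6), (2,3), (2,6), (3,1), (4,1), (4,2), (4,5), (4,6), (5,6).

9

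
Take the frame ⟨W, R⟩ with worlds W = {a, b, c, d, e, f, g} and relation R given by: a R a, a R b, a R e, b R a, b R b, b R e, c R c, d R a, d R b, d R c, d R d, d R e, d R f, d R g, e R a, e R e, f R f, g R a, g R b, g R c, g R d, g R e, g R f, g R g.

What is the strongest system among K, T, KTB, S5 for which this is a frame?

T

Reflexive (axiom T): yes — every world is R-related to itself.
Symmetric (axiom B): no — b R e but not e R b.
Euclidean (axiom 5): no — a R e and a R b, but not e R b.
So F validates K, T; KTB would additionally require R to be symmetric. The strongest is T.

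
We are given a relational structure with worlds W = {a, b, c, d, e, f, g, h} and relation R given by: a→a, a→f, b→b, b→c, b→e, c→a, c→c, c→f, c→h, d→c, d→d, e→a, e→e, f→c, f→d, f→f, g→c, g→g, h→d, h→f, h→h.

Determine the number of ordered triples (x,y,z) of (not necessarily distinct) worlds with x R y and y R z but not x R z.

19

Enumerating: (a,f,c), (a,f,d), (b,c,a), (b,c,f), (b,c,h), (b,e,a), (c,f,d), (c,h,d), (d,c,a), (d,c,f), (d,c,h), (e,a,f), … and 7 more.
Total: 19.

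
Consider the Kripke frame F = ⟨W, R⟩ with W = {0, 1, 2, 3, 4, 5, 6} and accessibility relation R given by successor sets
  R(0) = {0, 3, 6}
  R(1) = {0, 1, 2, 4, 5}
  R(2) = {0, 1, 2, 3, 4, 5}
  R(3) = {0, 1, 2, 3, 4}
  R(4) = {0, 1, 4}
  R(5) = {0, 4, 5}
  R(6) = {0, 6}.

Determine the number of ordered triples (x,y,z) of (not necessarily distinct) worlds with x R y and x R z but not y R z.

Enumerating: (0,3,6), (0,6,3), (1,0,1), (1,0,2), (1,0,4), (1,0,5), (1,4,2), (1,4,5), (1,5,1), (1,5,2), (2,0,1), (2,0,2), … and 21 more.
Total: 33.

33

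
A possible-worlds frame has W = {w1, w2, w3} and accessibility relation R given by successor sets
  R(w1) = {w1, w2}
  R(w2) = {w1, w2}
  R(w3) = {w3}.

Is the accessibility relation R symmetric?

Yes

Symmetric: yes — every pair in R has its reverse in R.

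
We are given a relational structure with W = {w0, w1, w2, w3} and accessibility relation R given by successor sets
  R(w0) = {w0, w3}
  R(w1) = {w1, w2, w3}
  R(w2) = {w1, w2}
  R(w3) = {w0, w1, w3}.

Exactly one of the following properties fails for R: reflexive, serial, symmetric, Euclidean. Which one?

Reflexive: yes — every world is R-related to itself.
Serial: yes — every world has a successor (e.g. w0 R w0).
Symmetric: yes — every pair in R has its reverse in R.
Euclidean: no — w1 R w2 and w1 R w3, but not w2 R w3.
Only Euclidean fails.

Euclidean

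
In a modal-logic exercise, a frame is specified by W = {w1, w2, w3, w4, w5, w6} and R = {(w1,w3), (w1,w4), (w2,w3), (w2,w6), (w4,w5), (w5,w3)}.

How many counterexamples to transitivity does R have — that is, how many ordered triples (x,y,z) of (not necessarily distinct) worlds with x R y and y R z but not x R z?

Enumerating: (w1,w4,w5), (w4,w5,w3).

2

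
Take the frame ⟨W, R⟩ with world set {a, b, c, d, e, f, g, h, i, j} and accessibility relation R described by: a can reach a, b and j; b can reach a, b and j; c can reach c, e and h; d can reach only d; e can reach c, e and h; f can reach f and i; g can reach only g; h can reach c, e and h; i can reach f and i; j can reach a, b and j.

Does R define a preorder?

Reflexive: yes — every world is R-related to itself.
Transitive: yes — every two-step R-path is closed by a direct edge.
So R is a preorder.

Yes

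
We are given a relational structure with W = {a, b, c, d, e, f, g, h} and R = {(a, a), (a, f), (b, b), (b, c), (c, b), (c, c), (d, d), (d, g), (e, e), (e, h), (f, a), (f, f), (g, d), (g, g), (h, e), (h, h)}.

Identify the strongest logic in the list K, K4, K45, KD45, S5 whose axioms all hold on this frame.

Transitive (axiom 4): yes — every two-step R-path is closed by a direct edge.
Euclidean (axiom 5): yes — any two successors of a common world are R-related.
Serial (axiom D): yes — every world has a successor (e.g. a R a).
Reflexive (axiom T): yes — every world is R-related to itself.
So F validates K, K4, K45, KD45, S5. The strongest is S5.

S5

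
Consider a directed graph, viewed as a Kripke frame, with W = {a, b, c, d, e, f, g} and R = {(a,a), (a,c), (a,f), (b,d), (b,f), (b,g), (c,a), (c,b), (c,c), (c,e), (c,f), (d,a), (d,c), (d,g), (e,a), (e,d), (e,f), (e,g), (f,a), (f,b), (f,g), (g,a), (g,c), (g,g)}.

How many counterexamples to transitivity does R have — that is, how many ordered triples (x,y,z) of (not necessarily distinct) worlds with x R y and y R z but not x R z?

Enumerating: (a,c,b), (a,c,e), (a,f,b), (a,f,g), (b,d,a), (b,d,c), (b,f,a), (b,f,b), (b,g,a), (b,g,c), (c,b,d), (c,b,g), … and 20 more.
Total: 32.

32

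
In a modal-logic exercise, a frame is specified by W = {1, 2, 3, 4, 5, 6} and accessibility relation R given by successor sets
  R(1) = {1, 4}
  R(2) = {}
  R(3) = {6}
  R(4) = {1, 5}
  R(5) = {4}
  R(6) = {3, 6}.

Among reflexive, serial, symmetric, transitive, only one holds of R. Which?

Reflexive: no — 2 is not related to itself.
Serial: no — 2 has no R-successor.
Symmetric: yes — every pair in R has its reverse in R.
Transitive: no — 1 R 4 and 4 R 5, but not 1 R 5.
Only symmetric holds.

symmetric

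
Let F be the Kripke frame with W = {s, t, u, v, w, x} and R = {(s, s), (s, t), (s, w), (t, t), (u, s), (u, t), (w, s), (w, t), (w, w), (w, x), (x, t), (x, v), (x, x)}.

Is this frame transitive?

Transitive: no — s R w and w R x, but not s R x.

No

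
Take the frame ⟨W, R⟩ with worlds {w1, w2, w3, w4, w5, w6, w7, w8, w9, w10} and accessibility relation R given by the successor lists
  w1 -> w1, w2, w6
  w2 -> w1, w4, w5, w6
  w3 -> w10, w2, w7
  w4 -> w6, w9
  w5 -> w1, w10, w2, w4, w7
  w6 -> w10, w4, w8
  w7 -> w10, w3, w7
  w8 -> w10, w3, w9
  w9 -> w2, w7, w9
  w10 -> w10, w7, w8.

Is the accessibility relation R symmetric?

Symmetric: no — w1 R w6 but not w6 R w1.

No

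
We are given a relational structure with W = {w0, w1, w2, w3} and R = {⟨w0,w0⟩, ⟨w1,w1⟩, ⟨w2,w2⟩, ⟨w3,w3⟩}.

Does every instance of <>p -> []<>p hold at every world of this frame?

By correspondence theory, 5 is valid on a frame iff R is Euclidean.
Euclidean: yes — any two successors of a common world are R-related.

Yes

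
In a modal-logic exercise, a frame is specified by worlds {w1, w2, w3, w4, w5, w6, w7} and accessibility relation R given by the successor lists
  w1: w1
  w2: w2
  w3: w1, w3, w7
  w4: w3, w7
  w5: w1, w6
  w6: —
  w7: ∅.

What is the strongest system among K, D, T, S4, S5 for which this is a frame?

K

Serial (axiom D): no — w6 has no R-successor.
Reflexive (axiom T): no — w4 is not related to itself.
Transitive (axiom 4): no — w4 R w3 and w3 R w1, but not w4 R w1.
Euclidean (axiom 5): no — w3 R w1 and w3 R w7, but not w1 R w7.
So F validates K; D would additionally require R to be serial. The strongest is K.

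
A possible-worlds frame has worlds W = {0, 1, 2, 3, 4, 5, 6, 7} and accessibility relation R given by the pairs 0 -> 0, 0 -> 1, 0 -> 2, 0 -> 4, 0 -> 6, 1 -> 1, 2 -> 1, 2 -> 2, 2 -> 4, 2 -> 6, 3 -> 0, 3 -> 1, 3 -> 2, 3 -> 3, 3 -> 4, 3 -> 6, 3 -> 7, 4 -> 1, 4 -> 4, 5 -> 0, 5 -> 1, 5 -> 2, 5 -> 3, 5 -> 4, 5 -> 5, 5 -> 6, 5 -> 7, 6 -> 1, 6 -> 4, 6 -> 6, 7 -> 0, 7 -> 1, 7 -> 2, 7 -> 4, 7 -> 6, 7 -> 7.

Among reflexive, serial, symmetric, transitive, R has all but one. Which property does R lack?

Reflexive: yes — every world is R-related to itself.
Serial: yes — every world has a successor (e.g. 0 R 0).
Symmetric: no — 0 R 1 but not 1 R 0.
Transitive: yes — every two-step R-path is closed by a direct edge.
Only symmetric fails.

symmetric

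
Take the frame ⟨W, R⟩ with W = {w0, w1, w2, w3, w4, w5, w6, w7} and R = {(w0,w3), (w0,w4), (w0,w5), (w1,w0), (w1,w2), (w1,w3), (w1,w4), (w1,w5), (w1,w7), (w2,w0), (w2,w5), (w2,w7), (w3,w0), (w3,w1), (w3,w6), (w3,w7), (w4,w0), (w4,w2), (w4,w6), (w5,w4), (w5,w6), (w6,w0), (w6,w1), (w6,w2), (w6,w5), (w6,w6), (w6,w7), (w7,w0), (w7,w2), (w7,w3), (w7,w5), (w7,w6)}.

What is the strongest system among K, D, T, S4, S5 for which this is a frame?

Serial (axiom D): yes — every world has a successor (e.g. w0 R w3).
Reflexive (axiom T): no — w0 is not related to itself.
Transitive (axiom 4): no — w0 R w3 and w3 R w1, but not w0 R w1.
Euclidean (axiom 5): no — w0 R w3 and w0 R w4, but not w3 R w4.
So F validates K, D; T would additionally require R to be reflexive. The strongest is D.

D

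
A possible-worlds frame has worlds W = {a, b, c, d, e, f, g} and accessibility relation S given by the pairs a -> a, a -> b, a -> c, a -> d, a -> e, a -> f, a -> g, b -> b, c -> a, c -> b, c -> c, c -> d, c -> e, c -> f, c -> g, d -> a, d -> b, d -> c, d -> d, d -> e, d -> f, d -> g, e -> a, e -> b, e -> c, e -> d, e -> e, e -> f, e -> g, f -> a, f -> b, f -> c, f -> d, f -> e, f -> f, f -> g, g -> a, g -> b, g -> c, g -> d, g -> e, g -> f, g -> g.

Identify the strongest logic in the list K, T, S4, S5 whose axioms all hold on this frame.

Reflexive (axiom T): yes — every world is S-related to itself.
Transitive (axiom 4): yes — every two-step S-path is closed by a direct edge.
Euclidean (axiom 5): no — a S b and a S c, but not b S c.
So F validates K, T, S4; S5 would additionally require S to be Euclidean. The strongest is S4.

S4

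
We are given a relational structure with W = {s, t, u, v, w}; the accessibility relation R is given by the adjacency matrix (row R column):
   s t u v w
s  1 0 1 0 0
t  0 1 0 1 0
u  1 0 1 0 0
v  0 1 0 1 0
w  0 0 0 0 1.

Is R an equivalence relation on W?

Reflexive: yes — every world is R-related to itself.
Symmetric: yes — every pair in R has its reverse in R.
Transitive: yes — every two-step R-path is closed by a direct edge.
So R is an equivalence relation.

Yes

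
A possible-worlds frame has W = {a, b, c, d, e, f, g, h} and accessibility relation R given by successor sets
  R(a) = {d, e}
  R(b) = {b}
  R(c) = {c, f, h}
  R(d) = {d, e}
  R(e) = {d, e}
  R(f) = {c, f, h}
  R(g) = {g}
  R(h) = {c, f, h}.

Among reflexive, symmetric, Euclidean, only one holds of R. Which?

Reflexive: no — a is not related to itself.
Symmetric: no — a R d but not d R a.
Euclidean: yes — any two successors of a common world are R-related.
Only Euclidean holds.

Euclidean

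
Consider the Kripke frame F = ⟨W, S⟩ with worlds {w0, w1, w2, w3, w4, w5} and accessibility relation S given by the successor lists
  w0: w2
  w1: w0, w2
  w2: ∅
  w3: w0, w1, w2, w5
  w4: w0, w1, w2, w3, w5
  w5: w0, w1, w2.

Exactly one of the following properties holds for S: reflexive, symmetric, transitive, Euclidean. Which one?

Reflexive: no — w0 is not related to itself.
Symmetric: no — w0 S w2 but not w2 S w0.
Transitive: yes — every two-step S-path is closed by a direct edge.
Euclidean: no — w1 S w2 and w1 S w0, but not w2 S w0.
Only transitive holds.

transitive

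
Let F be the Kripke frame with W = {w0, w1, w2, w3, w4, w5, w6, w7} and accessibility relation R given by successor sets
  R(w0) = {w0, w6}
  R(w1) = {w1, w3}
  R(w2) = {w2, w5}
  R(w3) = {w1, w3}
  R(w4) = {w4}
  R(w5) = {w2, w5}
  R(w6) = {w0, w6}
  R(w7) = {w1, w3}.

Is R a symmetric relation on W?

Symmetric: no — w7 R w1 but not w1 R w7.

No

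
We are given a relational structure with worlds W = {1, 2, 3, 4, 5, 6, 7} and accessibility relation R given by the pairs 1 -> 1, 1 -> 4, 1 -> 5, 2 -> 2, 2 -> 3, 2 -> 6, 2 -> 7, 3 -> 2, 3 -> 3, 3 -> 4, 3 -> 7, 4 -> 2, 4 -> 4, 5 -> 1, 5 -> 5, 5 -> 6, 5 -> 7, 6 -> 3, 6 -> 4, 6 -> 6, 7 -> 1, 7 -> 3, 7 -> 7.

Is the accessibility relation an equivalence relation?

No

Reflexive: yes — every world is R-related to itself.
Symmetric: no — 1 R 4 but not 4 R 1.
Transitive: no — 1 R 4 and 4 R 2, but not 1 R 2.
So R is not an equivalence relation.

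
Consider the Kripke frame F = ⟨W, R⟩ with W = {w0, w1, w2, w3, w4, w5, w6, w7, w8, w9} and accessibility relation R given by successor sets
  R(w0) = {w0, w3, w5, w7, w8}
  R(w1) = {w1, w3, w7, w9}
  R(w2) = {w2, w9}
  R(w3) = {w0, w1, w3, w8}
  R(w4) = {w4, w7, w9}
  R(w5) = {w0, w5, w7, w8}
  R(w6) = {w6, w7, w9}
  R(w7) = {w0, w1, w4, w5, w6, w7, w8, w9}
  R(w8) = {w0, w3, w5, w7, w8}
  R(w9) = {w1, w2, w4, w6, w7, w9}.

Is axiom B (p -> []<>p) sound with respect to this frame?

Yes

The schema B characterises exactly the symmetric frames.
Symmetric: yes — every pair in R has its reverse in R.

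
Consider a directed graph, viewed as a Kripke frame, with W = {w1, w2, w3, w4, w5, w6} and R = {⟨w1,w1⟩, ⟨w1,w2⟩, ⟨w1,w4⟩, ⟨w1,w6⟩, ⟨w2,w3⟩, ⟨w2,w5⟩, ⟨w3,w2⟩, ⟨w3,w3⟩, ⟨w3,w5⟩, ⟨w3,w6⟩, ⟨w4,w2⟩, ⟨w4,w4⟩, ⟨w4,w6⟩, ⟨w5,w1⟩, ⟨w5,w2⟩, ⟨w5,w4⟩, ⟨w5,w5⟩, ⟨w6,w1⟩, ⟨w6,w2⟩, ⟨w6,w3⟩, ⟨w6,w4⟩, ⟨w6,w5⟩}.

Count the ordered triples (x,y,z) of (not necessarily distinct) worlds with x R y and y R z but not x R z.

24

Enumerating: (w1,w2,w3), (w1,w2,w5), (w1,w6,w3), (w1,w6,w5), (w2,w3,w2), (w2,w3,w6), (w2,w5,w1), (w2,w5,w2), (w2,w5,w4), (w3,w5,w1), (w3,w5,w4), (w3,w6,w1), … and 12 more.
Total: 24.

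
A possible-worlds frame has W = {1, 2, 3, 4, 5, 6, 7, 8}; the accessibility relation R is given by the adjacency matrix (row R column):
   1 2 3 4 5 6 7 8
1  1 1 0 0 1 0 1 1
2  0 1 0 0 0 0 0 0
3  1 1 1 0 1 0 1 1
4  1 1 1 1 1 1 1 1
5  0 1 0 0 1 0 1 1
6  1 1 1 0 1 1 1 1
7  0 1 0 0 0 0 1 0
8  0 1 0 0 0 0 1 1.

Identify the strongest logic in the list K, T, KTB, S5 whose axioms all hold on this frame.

Reflexive (axiom T): yes — every world is R-related to itself.
Symmetric (axiom B): no — 1 R 2 but not 2 R 1.
Euclidean (axiom 5): no — 1 R 2 and 1 R 5, but not 2 R 5.
So F validates K, T; KTB would additionally require R to be symmetric. The strongest is T.

T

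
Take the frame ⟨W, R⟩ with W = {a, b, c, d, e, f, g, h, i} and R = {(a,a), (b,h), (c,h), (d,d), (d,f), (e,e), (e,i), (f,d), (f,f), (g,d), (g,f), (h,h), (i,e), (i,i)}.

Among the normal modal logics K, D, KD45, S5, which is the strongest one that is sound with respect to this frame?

Serial (axiom D): yes — every world has a successor (e.g. a R a).
Euclidean (axiom 5): yes — any two successors of a common world are R-related.
Transitive (axiom 4): yes — every two-step R-path is closed by a direct edge.
Reflexive (axiom T): no — b is not related to itself.
So F validates K, D, KD45; S5 would additionally require R to be reflexive. The strongest is KD45.

KD45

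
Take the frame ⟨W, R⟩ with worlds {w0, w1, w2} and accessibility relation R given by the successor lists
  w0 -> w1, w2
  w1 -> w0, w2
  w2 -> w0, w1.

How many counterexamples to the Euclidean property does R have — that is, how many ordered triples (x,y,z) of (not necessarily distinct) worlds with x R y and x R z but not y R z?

6

Enumerating: (w0,w1,w1), (w0,w2,w2), (w1,w0,w0), (w1,w2,w2), (w2,w0,w0), (w2,w1,w1).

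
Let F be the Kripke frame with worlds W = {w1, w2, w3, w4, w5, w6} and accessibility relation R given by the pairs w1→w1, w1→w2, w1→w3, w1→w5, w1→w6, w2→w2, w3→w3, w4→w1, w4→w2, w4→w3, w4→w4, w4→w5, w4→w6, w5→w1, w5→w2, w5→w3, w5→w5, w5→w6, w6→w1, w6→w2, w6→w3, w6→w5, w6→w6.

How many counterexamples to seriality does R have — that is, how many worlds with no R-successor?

0

R is serial; there are no such worlds.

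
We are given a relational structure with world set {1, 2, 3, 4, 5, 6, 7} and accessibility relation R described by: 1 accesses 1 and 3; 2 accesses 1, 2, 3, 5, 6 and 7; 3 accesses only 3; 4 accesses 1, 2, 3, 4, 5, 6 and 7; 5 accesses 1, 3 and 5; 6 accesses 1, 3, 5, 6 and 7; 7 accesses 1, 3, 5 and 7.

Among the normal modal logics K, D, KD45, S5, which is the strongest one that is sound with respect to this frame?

D

Serial (axiom D): yes — every world has a successor (e.g. 1 R 1).
Euclidean (axiom 5): no — 2 R 1 and 2 R 5, but not 1 R 5.
Transitive (axiom 4): yes — every two-step R-path is closed by a direct edge.
Reflexive (axiom T): yes — every world is R-related to itself.
So F validates K, D; KD45 would additionally require R to be Euclidean. The strongest is D.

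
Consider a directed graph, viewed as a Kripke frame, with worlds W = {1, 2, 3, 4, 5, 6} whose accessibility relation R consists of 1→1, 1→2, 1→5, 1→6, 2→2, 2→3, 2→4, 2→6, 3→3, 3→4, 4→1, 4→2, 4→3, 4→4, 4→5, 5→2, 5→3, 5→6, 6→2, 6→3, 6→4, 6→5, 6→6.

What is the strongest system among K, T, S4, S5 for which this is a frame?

Reflexive (axiom T): no — 5 is not related to itself.
Transitive (axiom 4): no — 1 R 2 and 2 R 3, but not 1 R 3.
Euclidean (axiom 5): no — 1 R 2 and 1 R 5, but not 2 R 5.
So F validates K; T would additionally require R to be reflexive. The strongest is K.

K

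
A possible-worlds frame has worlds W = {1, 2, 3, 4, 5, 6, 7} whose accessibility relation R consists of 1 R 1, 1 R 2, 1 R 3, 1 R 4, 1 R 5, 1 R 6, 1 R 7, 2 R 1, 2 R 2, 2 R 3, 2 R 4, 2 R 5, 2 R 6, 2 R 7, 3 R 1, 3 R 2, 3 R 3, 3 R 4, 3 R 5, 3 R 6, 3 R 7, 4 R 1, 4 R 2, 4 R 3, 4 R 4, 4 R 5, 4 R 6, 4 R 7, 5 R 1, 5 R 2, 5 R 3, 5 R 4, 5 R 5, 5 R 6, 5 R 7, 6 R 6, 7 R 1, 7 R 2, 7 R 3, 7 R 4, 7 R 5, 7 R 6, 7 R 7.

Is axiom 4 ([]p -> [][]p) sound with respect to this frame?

Yes

Axiom 4 corresponds to the accessibility relation being transitive.
Transitive: yes — every two-step R-path is closed by a direct edge.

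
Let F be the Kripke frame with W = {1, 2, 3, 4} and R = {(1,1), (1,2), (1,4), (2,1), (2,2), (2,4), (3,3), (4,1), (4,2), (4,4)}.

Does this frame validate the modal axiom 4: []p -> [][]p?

Yes

The schema 4 characterises exactly the transitive frames.
Transitive: yes — every two-step R-path is closed by a direct edge.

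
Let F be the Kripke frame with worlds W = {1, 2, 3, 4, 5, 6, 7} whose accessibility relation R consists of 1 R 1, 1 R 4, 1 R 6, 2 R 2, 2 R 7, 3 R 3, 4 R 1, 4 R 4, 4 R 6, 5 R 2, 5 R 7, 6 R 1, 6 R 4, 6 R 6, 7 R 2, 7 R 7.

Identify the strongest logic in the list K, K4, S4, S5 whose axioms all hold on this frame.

K4

Transitive (axiom 4): yes — every two-step R-path is closed by a direct edge.
Reflexive (axiom T): no — 5 is not related to itself.
Euclidean (axiom 5): yes — any two successors of a common world are R-related.
So F validates K, K4; S4 would additionally require R to be reflexive. The strongest is K4.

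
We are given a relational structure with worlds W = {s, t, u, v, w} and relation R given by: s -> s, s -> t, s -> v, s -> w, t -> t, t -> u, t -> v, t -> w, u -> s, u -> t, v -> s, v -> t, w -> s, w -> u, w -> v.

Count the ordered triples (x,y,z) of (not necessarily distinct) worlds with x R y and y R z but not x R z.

19

Enumerating: (s,t,u), (s,w,u), (t,u,s), (t,v,s), (t,w,s), (u,s,v), (u,s,w), (u,t,u), (u,t,v), (u,t,w), (v,s,v), (v,s,w), … and 7 more.
Total: 19.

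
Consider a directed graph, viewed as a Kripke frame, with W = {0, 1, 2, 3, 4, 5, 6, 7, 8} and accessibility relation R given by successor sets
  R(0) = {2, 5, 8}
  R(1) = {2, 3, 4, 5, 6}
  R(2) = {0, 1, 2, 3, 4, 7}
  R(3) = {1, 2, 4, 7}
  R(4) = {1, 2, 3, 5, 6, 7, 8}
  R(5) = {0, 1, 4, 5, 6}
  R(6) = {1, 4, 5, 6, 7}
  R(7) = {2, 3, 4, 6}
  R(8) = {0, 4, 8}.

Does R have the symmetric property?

Symmetric: yes — every pair in R has its reverse in R.

Yes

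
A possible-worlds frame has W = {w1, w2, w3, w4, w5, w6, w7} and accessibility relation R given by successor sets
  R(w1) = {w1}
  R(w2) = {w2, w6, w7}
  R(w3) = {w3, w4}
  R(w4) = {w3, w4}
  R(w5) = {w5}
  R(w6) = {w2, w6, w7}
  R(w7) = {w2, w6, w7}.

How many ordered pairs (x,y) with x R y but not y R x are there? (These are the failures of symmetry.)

R is symmetric; there are no such tuples.

0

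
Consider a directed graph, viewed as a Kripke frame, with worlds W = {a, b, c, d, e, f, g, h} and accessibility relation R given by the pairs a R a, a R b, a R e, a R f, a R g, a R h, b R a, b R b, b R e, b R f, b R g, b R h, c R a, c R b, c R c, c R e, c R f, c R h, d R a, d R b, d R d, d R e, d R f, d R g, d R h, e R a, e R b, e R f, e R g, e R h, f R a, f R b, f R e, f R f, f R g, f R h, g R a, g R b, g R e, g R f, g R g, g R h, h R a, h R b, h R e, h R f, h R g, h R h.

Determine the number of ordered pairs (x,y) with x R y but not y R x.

Enumerating: (c,a), (c,b), (c,e), (c,f), (c,h), (d,a), (d,b), (d,e), (d,f), (d,g), (d,h).

11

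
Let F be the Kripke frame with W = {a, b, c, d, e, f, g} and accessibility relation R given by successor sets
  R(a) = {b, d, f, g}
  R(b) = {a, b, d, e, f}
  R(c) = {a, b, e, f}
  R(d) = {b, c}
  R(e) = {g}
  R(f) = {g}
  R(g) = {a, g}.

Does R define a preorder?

Reflexive: no — a is not related to itself.
Transitive: no — a R b and b R e, but not a R e.
So R is not a preorder.

No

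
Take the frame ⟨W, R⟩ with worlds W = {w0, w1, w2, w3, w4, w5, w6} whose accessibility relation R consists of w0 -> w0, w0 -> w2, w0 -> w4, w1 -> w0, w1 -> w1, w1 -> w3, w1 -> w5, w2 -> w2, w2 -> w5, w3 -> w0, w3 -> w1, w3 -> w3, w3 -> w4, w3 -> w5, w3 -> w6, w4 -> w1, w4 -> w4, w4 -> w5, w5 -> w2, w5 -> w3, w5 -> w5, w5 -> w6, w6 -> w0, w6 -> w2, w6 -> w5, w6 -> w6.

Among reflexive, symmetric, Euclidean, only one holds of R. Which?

Reflexive: yes — every world is R-related to itself.
Symmetric: no — w0 R w2 but not w2 R w0.
Euclidean: no — w0 R w2 and w0 R w4, but not w2 R w4.
Only reflexive holds.

reflexive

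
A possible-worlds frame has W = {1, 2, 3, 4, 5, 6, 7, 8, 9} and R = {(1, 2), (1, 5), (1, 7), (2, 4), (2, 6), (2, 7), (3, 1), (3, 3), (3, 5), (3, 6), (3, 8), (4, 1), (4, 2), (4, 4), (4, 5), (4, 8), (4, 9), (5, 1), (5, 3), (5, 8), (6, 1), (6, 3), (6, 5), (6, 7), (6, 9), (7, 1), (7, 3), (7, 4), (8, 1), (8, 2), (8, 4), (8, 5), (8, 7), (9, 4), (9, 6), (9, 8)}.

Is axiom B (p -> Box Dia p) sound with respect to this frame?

No

By correspondence theory, B is valid on a frame iff R is symmetric.
Symmetric: no — 1 R 2 but not 2 R 1.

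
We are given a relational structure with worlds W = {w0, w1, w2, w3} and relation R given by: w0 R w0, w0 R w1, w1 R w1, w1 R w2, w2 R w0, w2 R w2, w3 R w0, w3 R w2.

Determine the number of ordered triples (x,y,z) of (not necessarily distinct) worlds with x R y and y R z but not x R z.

4

Enumerating: (w0,w1,w2), (w1,w2,w0), (w2,w0,w1), (w3,w0,w1).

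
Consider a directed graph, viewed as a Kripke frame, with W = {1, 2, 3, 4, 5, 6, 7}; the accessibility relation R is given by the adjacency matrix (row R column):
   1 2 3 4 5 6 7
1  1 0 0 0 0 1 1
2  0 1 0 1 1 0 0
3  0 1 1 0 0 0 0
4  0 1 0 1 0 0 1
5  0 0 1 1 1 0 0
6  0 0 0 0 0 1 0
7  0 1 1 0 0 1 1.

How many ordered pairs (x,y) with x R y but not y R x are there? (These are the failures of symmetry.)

Enumerating: (1,6), (1,7), (2,5), (3,2), (4,7), (5,3), (5,4), (7,2), (7,3), (7,6).

10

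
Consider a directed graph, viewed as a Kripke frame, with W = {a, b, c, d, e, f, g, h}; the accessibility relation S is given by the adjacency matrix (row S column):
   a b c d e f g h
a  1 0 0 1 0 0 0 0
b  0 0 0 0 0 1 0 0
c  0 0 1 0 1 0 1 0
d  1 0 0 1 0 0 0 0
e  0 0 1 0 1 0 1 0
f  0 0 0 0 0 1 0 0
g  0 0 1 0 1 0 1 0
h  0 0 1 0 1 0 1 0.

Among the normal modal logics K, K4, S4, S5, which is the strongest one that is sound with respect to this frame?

Transitive (axiom 4): yes — every two-step S-path is closed by a direct edge.
Reflexive (axiom T): no — b is not related to itself.
Euclidean (axiom 5): yes — any two successors of a common world are S-related.
So F validates K, K4; S4 would additionally require S to be reflexive. The strongest is K4.

K4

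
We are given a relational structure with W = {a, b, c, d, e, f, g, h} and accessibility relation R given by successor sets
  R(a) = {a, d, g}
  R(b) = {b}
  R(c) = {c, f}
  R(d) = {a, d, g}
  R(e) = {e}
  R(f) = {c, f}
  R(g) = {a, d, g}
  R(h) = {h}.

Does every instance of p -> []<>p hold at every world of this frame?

Yes

By correspondence theory, B is valid on a frame iff R is symmetric.
Symmetric: yes — every pair in R has its reverse in R.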